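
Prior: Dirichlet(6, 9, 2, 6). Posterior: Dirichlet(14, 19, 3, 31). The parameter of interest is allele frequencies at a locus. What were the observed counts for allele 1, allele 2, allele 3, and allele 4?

counts (8, 10, 1, 25)

For a Dirichlet(α) prior with multinomial counts c, the posterior is Dirichlet(α + c) componentwise.
Counts are posterior − prior componentwise: 14−6=8, 19−9=10, 3−2=1, 31−6=25.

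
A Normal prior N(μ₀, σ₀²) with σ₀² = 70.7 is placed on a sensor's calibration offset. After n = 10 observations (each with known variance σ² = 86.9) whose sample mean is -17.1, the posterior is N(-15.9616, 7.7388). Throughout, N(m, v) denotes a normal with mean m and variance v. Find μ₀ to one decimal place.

The posterior mean is a precision-weighted average: μ_n = (τ₀μ₀ + τ_data·x̄)/(τ₀+τ_data), with τ₀=1/σ₀² and τ_data=n/σ².
Here τ₀ = 1/70.7 = 0.014144 and τ_data = 10/86.9 = 0.115075, so τ_n = 0.129219.
Rearranging for μ₀: μ₀ = (μ_n·τ_n − τ_data·x̄)/τ₀ = (-15.9616·0.129219 − 0.115075·-17.1) / 0.014144 = -0.094759/0.014144 ≈ -6.7.

μ₀ = -6.7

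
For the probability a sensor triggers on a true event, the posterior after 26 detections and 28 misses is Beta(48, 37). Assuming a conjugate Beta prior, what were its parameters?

A Beta(a, b) prior with s successes and f failures in binomial data gives a Beta(a+s, b+f) posterior.
Subtract the data counts: 48−26=22, 37−28=9.

Beta(22, 9)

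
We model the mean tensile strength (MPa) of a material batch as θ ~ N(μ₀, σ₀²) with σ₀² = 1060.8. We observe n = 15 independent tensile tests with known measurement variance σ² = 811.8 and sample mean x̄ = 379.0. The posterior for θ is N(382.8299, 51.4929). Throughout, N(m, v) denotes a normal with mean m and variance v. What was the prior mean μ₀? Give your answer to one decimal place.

μ₀ = 457.9

With known observation variance, the Normal–Normal posterior has precision τ_n = τ₀ + n/σ² and mean μ_n = (τ₀μ₀ + (n/σ²)x̄)/τ_n.
Here τ₀ = 1/1060.8 = 0.000943 and τ_data = 15/811.8 = 0.018477, so τ_n = 0.019420.
Rearranging for μ₀: μ₀ = (μ_n·τ_n − τ_data·x̄)/τ₀ = (382.8299·0.019420 − 0.018477·379.0) / 0.000943 = 0.431774/0.000943 ≈ 457.9.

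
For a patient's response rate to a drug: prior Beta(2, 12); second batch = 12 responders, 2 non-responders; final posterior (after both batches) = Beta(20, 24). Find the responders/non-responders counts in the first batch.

6 responders and 10 non-responders

Sequential conjugate updates are equivalent to a single update on the pooled data, so total successes = posterior α − prior α and total failures = posterior β − prior β.
Total across both batches: 20−2=18 responders, 24−12=12 non-responders.
Subtract the second batch: 18−12=6 responders and 12−2=10 non-responders.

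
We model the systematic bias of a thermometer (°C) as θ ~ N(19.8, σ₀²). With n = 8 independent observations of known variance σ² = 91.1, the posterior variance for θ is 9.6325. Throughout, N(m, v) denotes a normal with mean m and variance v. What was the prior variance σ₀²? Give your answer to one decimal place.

σ₀² = 62.5

Posterior precision equals prior precision plus data precision: 1/σ_n² = 1/σ₀² + n/σ².
So 1/σ₀² = 1/9.6325 − 8/91.1 = 0.103815 − 0.087816 = 0.015999.
Hence σ₀² = 1/0.015999 ≈ 62.5.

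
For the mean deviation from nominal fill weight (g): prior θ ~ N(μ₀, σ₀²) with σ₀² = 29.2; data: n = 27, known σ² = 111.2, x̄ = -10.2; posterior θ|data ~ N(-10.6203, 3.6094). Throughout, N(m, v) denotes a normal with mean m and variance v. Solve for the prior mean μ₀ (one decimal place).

μ₀ = -13.6

The posterior mean is a precision-weighted average: μ_n = (τ₀μ₀ + τ_data·x̄)/(τ₀+τ_data), with τ₀=1/σ₀² and τ_data=n/σ².
Here τ₀ = 1/29.2 = 0.034247 and τ_data = 27/111.2 = 0.242806, so τ_n = 0.277053.
Rearranging for μ₀: μ₀ = (μ_n·τ_n − τ_data·x̄)/τ₀ = (-10.6203·0.277053 − 0.242806·-10.2) / 0.034247 = -0.465765/0.034247 ≈ -13.6.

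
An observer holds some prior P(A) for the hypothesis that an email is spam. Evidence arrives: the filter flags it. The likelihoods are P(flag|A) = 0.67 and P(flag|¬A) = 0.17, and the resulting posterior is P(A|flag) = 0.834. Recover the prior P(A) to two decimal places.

P(A) = 0.56

In odds form, posterior odds = prior odds × likelihood ratio, so prior odds = posterior odds ÷ LR.
Posterior odds = 0.834/(1−0.834) = 5.0241. LR = 0.67/0.17 = 3.9412.
Prior odds = 5.0241/3.9412 = 1.2748, so P(A) = 1.2748/(1+1.2748) ≈ 0.56.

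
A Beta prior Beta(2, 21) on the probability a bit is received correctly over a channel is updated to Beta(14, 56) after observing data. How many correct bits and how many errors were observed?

12 correct bits and 35 errors

A Beta(a, b) prior with s successes and f failures in binomial data gives a Beta(a+s, b+f) posterior.
So s = 14 − 2 = 12 and f = 56 − 21 = 35.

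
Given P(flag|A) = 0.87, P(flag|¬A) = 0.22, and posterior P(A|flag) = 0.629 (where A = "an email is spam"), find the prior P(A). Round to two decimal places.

Bayes' rule in odds form gives O(A|E) = O(A)·[P(E|A)/P(E|¬A)], hence O(A) = O(A|E)/LR.
Posterior odds = 0.629/(1−0.629) = 1.6954. LR = 0.87/0.22 = 3.9545.
Prior odds = 1.6954/3.9545 = 0.4287, so P(A) = 0.4287/(1+0.4287) ≈ 0.30.

P(A) = 0.30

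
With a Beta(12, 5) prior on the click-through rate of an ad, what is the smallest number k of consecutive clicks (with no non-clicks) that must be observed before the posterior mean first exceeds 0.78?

After k clicks and 0 non-clicks the posterior is Beta(12+k, 5), with mean (12+k)/(12+5+k).
Set (12+k)/(17+k) > 0.78 and solve: k > (0.78·17 − 12)/(1 − 0.78) = 5.727.
The smallest integer exceeding 5.727 is 6, and checking k=6: (18)/(23) = 0.7826 > 0.78.

k = 6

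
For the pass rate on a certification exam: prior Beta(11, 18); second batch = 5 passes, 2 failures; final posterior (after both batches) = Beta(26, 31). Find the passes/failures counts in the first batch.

Sequential conjugate updates are equivalent to a single update on the pooled data, so total successes = posterior α − prior α and total failures = posterior β − prior β.
Total across both batches: 26−11=15 passes, 31−18=13 failures.
Subtract the second batch: 15−5=10 passes and 13−2=11 failures.

10 passes and 11 failures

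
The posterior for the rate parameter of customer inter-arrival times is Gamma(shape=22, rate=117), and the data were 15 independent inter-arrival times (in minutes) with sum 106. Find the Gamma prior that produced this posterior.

Gamma–exponential conjugacy: posterior shape = α + n, posterior rate = β + Σtᵢ.
So α = 22 − 15 = 7 and β = 117 − 106 = 11.

Gamma(shape=7, rate=11)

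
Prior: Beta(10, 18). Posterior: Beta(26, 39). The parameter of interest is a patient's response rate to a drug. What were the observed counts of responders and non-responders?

A Beta(α, β) prior with s successes and f failures in binomial data gives a Beta(α+s, β+f) posterior.
Match parameters: s=26−10=16, f=39−18=21.

16 responders and 21 non-responders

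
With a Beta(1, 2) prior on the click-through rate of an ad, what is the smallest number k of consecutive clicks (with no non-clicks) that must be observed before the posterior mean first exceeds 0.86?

After k clicks and 0 non-clicks the posterior is Beta(1+k, 2), with mean (1+k)/(1+2+k).
Set (1+k)/(3+k) > 0.86 and solve: k > (0.86·3 − 1)/(1 − 0.86) = 11.286.
The smallest integer exceeding 11.286 is 12.

k = 12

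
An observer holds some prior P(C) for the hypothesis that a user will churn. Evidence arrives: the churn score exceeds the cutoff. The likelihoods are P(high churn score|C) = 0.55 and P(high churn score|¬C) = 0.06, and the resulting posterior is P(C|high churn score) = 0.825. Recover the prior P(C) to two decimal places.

P(C) = 0.34

In odds form, posterior odds = prior odds × likelihood ratio, so prior odds = posterior odds ÷ LR.
Posterior odds = 0.825/(1−0.825) = 4.7143. LR = 0.55/0.06 = 9.1667.
Prior odds = 4.7143/9.1667 = 0.5143, so P(C) = 0.5143/(1+0.5143) ≈ 0.34.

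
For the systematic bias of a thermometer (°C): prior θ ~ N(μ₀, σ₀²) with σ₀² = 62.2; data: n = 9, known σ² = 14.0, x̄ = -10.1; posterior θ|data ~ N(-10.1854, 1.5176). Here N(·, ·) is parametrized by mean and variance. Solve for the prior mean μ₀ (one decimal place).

The posterior mean is a precision-weighted average: μ_n = (τ₀μ₀ + τ_data·x̄)/(τ₀+τ_data), with τ₀=1/σ₀² and τ_data=n/σ².
Here τ₀ = 1/62.2 = 0.016077 and τ_data = 9/14.0 = 0.642857, so τ_n = 0.658934.
Rearranging for μ₀: μ₀ = (μ_n·τ_n − τ_data·x̄)/τ₀ = (-10.1854·0.658934 − 0.642857·-10.1) / 0.016077 = -0.218651/0.016077 ≈ -13.6.

μ₀ = -13.6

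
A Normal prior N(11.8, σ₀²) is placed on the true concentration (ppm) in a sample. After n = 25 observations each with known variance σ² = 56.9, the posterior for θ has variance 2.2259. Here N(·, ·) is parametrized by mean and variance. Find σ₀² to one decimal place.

Posterior precision equals prior precision plus data precision: 1/σ_n² = 1/σ₀² + n/σ².
So 1/σ₀² = 1/2.2259 − 25/56.9 = 0.449256 − 0.439367 = 0.009889.
Hence σ₀² = 1/0.009889 ≈ 101.1.

σ₀² = 101.1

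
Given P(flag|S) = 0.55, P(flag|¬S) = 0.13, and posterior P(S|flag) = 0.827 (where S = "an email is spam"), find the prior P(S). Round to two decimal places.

Bayes' rule in odds form gives O(S|E) = O(S)·[P(E|S)/P(E|¬S)], hence O(S) = O(S|E)/LR.
Posterior odds = 0.827/(1−0.827) = 4.7803. LR = 0.55/0.13 = 4.2308.
Prior odds = 4.7803/4.2308 = 1.1299, so P(S) = 1.1299/(1+1.1299) ≈ 0.53.

P(S) = 0.53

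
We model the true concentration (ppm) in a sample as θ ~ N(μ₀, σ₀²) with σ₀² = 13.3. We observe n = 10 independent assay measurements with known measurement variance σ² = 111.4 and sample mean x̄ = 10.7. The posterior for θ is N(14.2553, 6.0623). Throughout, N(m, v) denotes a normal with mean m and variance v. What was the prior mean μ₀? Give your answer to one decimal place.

The posterior mean is a precision-weighted average: μ_n = (τ₀μ₀ + τ_data·x̄)/(τ₀+τ_data), with τ₀=1/σ₀² and τ_data=n/σ².
Here τ₀ = 1/13.3 = 0.075188 and τ_data = 10/111.4 = 0.089767, so τ_n = 0.164955.
Rearranging for μ₀: μ₀ = (μ_n·τ_n − τ_data·x̄)/τ₀ = (14.2553·0.164955 − 0.089767·10.7) / 0.075188 = 1.390976/0.075188 ≈ 18.5.

μ₀ = 18.5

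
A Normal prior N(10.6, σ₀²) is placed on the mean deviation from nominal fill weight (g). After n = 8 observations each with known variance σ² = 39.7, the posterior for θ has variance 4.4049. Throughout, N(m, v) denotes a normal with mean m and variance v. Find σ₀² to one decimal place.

σ₀² = 39.2

Posterior precision equals prior precision plus data precision: 1/σ_n² = 1/σ₀² + n/σ².
So 1/σ₀² = 1/4.4049 − 8/39.7 = 0.227020 − 0.201511 = 0.025509.
Hence σ₀² = 1/0.025509 ≈ 39.2.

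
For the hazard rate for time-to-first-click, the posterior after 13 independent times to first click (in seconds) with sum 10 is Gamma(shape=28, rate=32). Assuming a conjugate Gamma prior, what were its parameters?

For an exponential likelihood with a Gamma(α, β) prior on the rate, n observations with total T give posterior Gamma(α+n, β+T).
So α = 28 − 13 = 15 and β = 32 − 10 = 22.

Gamma(shape=15, rate=22)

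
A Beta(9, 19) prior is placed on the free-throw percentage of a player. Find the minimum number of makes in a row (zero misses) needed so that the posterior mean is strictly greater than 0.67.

After k makes and 0 misses the posterior is Beta(9+k, 19), with mean (9+k)/(9+19+k).
Set (9+k)/(28+k) > 0.67 and solve: k > (0.67·28 − 9)/(1 − 0.67) = 29.576.
The smallest integer exceeding 29.576 is 30, and checking k=30: (39)/(58) = 0.6724 > 0.67.

k = 30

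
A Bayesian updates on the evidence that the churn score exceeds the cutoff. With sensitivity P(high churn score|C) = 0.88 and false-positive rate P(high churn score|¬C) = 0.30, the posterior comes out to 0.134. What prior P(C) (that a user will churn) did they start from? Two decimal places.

P(C) = 0.05

In odds form, posterior odds = prior odds × likelihood ratio, so prior odds = posterior odds ÷ LR.
Posterior odds = 0.134/(1−0.134) = 0.1547. LR = 0.88/0.30 = 2.9333.
Prior odds = 0.1547/2.9333 = 0.0527, so P(C) = 0.0527/(1+0.0527) ≈ 0.05.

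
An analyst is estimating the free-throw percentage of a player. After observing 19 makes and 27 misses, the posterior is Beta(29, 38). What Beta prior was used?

Beta is conjugate to the binomial likelihood: posterior = Beta(α+s, β+f).
So α = 29 − 19 = 10 and β = 38 − 27 = 11.

Beta(10, 11)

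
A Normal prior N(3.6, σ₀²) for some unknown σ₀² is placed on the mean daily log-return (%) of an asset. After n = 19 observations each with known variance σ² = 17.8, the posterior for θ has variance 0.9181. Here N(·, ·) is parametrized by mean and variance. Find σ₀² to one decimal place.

For the Normal–Normal model with known σ², precisions add: τ_n = τ₀ + n/σ².
So 1/σ₀² = 1/0.9181 − 19/17.8 = 1.089206 − 1.067416 = 0.021790.
Hence σ₀² = 1/0.021790 ≈ 45.9.

σ₀² = 45.9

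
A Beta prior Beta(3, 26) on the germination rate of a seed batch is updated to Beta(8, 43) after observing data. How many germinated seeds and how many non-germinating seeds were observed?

5 germinated seeds and 17 non-germinating seeds

Under Beta–binomial conjugacy the posterior parameters are (a+s, b+f).
So s = 8 − 3 = 5 and f = 43 − 26 = 17.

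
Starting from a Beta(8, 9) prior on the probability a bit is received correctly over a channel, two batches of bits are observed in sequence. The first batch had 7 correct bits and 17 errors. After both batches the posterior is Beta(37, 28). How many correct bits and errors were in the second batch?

Sequential conjugate updates are equivalent to a single update on the pooled data, so total successes = posterior α − prior α and total failures = posterior β − prior β.
Total across both batches: 37−8=29 correct bits, 28−9=19 errors.
Subtract the first batch: 29−7=22 correct bits and 19−17=2 errors.

22 correct bits and 2 errors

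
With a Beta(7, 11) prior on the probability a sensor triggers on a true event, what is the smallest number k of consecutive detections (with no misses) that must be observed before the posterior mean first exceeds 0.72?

After k detections and 0 misses the posterior is Beta(7+k, 11), with mean (7+k)/(7+11+k).
Set (7+k)/(18+k) > 0.72 and solve: k > (0.72·18 − 7)/(1 − 0.72) = 21.286.
The smallest integer exceeding 21.286 is 22, and checking k=22: (29)/(40) = 0.7250 > 0.72.

k = 22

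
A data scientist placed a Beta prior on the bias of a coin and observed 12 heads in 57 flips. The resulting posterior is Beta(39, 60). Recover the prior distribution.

Under Beta–binomial conjugacy the posterior parameters are (a+s, b+f).
Subtract the data counts: 39−12=27, 60−45=15.

Beta(27, 15)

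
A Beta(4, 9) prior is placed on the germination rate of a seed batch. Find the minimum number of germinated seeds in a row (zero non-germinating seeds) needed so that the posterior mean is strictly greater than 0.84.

After k germinated seeds and 0 non-germinating seeds the posterior is Beta(4+k, 9), with mean (4+k)/(4+9+k).
Set (4+k)/(13+k) > 0.84 and solve: k > (0.84·13 − 4)/(1 − 0.84) = 43.250.
The smallest integer exceeding 43.250 is 44.

k = 44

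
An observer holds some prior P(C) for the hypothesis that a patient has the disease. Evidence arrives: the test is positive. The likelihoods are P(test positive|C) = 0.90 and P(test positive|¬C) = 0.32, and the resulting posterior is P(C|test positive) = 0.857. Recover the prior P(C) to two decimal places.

P(C) = 0.68

Bayes' rule in odds form gives O(C|E) = O(C)·[P(E|C)/P(E|¬C)], hence O(C) = O(C|E)/LR.
Posterior odds = 0.857/(1−0.857) = 5.9930. LR = 0.90/0.32 = 2.8125.
Prior odds = 5.9930/2.8125 = 2.1308, so P(C) = 2.1308/(1+2.1308) ≈ 0.68.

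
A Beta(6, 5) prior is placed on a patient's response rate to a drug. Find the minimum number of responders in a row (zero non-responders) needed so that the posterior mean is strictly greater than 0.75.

k = 10

After k responders and 0 non-responders the posterior is Beta(6+k, 5), with mean (6+k)/(6+5+k).
Set (6+k)/(11+k) > 0.75 and solve: k > (0.75·11 − 6)/(1 − 0.75) = 9.000.
The smallest integer exceeding 9.000 is 10, and checking k=10: (16)/(21) = 0.7619 > 0.75.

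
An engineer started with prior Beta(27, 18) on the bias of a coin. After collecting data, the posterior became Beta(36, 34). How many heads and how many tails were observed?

9 heads and 16 tails

Under Beta–binomial conjugacy the posterior parameters are (α+s, β+f).
So s = 36 − 27 = 9 and f = 34 − 18 = 16.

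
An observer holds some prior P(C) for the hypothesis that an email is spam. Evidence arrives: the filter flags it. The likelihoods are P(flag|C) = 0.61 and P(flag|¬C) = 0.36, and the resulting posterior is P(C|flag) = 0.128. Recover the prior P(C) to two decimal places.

P(C) = 0.08

In odds form, posterior odds = prior odds × likelihood ratio, so prior odds = posterior odds ÷ LR.
Posterior odds = 0.128/(1−0.128) = 0.1468. LR = 0.61/0.36 = 1.6944.
Prior odds = 0.1468/1.6944 = 0.0866, so P(C) = 0.0866/(1+0.0866) ≈ 0.08.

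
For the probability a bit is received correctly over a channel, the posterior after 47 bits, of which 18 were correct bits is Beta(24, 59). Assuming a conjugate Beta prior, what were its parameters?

A Beta(α, β) prior with s successes and f failures in binomial data gives a Beta(α+s, β+f) posterior.
Subtract the data counts: 24−18=6, 59−29=30.

Beta(6, 30)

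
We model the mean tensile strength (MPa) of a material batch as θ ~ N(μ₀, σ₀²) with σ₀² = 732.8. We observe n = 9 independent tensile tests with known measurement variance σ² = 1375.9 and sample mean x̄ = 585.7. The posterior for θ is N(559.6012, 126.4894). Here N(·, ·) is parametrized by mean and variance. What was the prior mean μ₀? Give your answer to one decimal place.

The posterior mean is a precision-weighted average: μ_n = (τ₀μ₀ + τ_data·x̄)/(τ₀+τ_data), with τ₀=1/σ₀² and τ_data=n/σ².
Here τ₀ = 1/732.8 = 0.001365 and τ_data = 9/1375.9 = 0.006541, so τ_n = 0.007906.
Rearranging for μ₀: μ₀ = (μ_n·τ_n − τ_data·x̄)/τ₀ = (559.6012·0.007906 − 0.006541·585.7) / 0.001365 = 0.593143/0.001365 ≈ 434.5.

μ₀ = 434.5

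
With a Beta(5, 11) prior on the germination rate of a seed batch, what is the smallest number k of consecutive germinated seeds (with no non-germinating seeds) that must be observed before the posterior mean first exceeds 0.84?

k = 53

After k germinated seeds and 0 non-germinating seeds the posterior is Beta(5+k, 11), with mean (5+k)/(5+11+k).
Set (5+k)/(16+k) > 0.84 and solve: k > (0.84·16 − 5)/(1 − 0.84) = 52.750.
The smallest integer exceeding 52.750 is 53, and checking k=53: (58)/(69) = 0.8406 > 0.84.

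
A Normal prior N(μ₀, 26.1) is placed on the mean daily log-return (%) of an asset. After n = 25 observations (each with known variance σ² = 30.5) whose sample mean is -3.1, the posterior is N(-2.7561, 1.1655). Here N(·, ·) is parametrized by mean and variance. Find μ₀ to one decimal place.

μ₀ = 4.6

The posterior mean is a precision-weighted average: μ_n = (τ₀μ₀ + τ_data·x̄)/(τ₀+τ_data), with τ₀=1/σ₀² and τ_data=n/σ².
Here τ₀ = 1/26.1 = 0.038314 and τ_data = 25/30.5 = 0.819672, so τ_n = 0.857986.
Rearranging for μ₀: μ₀ = (μ_n·τ_n − τ_data·x̄)/τ₀ = (-2.7561·0.857986 − 0.819672·-3.1) / 0.038314 = 0.176288/0.038314 ≈ 4.6.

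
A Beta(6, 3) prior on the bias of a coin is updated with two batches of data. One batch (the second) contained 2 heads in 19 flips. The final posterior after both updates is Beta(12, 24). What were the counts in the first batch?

4 heads and 4 tails

Sequential conjugate updates are equivalent to a single update on the pooled data, so total successes = posterior α − prior α and total failures = posterior β − prior β.
Total across both batches: 12−6=6 heads, 24−3=21 tails.
Subtract the second batch: 6−2=4 heads and 21−17=4 tails.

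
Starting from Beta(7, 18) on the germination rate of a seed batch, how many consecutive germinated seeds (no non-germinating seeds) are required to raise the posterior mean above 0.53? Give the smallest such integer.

k = 14

After k germinated seeds and 0 non-germinating seeds the posterior is Beta(7+k, 18), with mean (7+k)/(7+18+k).
Set (7+k)/(25+k) > 0.53 and solve: k > (0.53·25 − 7)/(1 − 0.53) = 13.298.
The smallest integer exceeding 13.298 is 14, and checking k=14: (21)/(39) = 0.5385 > 0.53.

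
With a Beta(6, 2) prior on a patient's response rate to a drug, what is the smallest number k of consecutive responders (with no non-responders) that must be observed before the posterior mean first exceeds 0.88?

After k responders and 0 non-responders the posterior is Beta(6+k, 2), with mean (6+k)/(6+2+k).
Set (6+k)/(8+k) > 0.88 and solve: k > (0.88·8 − 6)/(1 − 0.88) = 8.667.
The smallest integer exceeding 8.667 is 9.

k = 9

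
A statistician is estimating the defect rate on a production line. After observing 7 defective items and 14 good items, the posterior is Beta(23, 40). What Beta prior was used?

Beta is conjugate to the binomial likelihood: posterior = Beta(α+s, β+f).
So α = 23 − 7 = 16 and β = 40 − 14 = 26.

Beta(16, 26)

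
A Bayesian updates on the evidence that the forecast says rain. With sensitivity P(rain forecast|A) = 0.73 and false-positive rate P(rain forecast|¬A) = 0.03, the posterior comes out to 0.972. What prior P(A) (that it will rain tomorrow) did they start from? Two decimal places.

In odds form, posterior odds = prior odds × likelihood ratio, so prior odds = posterior odds ÷ LR.
Posterior odds = 0.972/(1−0.972) = 34.7143. LR = 0.73/0.03 = 24.3333.
Prior odds = 34.7143/24.3333 = 1.4266, so P(A) = 1.4266/(1+1.4266) ≈ 0.59.

P(A) = 0.59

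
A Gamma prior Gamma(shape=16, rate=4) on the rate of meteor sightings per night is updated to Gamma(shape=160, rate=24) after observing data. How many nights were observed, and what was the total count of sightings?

Gamma–Poisson conjugacy: posterior shape = α + Σxᵢ, posterior rate = β + n.
Matching: Σxᵢ = 160 − 16 = 144 and n = 24 − 4 = 20.

n = 20 nights with total 144 sightings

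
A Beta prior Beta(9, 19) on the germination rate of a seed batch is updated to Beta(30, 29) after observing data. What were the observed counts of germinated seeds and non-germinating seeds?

21 germinated seeds and 10 non-germinating seeds

Under Beta–binomial conjugacy the posterior parameters are (a+s, b+f).
Match parameters: s=30−9=21, f=29−19=10.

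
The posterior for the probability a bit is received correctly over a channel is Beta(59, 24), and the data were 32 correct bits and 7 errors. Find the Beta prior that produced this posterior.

Under Beta–binomial conjugacy the posterior parameters are (α+s, β+f).
Subtract the data counts: 59−32=27, 24−7=17.

Beta(27, 17)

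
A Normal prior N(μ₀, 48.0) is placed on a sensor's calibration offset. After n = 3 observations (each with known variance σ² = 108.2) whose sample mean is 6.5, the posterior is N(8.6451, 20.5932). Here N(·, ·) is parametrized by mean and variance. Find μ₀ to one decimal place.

μ₀ = 11.5

The posterior mean is a precision-weighted average: μ_n = (τ₀μ₀ + τ_data·x̄)/(τ₀+τ_data), with τ₀=1/σ₀² and τ_data=n/σ².
Here τ₀ = 1/48.0 = 0.020833 and τ_data = 3/108.2 = 0.027726, so τ_n = 0.048559.
Rearranging for μ₀: μ₀ = (μ_n·τ_n − τ_data·x̄)/τ₀ = (8.6451·0.048559 − 0.027726·6.5) / 0.020833 = 0.239578/0.020833 ≈ 11.5.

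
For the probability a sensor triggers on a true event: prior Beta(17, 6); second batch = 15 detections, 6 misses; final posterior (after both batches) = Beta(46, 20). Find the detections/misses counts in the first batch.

14 detections and 8 misses

Because Beta–binomial updating is additive in the counts, the combined data contributed (α_post−α_prior, β_post−β_prior) successes and failures.
Total across both batches: 46−17=29 detections, 20−6=14 misses.
Subtract the second batch: 29−15=14 detections and 14−6=8 misses.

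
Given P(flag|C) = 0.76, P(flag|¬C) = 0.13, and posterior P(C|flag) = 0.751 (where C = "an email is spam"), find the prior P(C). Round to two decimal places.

In odds form, posterior odds = prior odds × likelihood ratio, so prior odds = posterior odds ÷ LR.
Posterior odds = 0.751/(1−0.751) = 3.0161. LR = 0.76/0.13 = 5.8462.
Prior odds = 3.0161/5.8462 = 0.5159, so P(C) = 0.5159/(1+0.5159) ≈ 0.34.

P(C) = 0.34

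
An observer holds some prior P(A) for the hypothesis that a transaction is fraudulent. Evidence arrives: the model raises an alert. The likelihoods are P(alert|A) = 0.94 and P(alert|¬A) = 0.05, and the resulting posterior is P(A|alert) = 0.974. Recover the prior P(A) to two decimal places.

P(A) = 0.67

Bayes' rule in odds form gives O(A|E) = O(A)·[P(E|A)/P(E|¬A)], hence O(A) = O(A|E)/LR.
Posterior odds = 0.974/(1−0.974) = 37.4615. LR = 0.94/0.05 = 18.8000.
Prior odds = 37.4615/18.8000 = 1.9926, so P(A) = 1.9926/(1+1.9926) ≈ 0.67.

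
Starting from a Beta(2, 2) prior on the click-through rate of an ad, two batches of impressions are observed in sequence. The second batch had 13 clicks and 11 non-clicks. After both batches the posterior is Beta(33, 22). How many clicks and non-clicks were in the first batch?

18 clicks and 9 non-clicks

Sequential conjugate updates are equivalent to a single update on the pooled data, so total successes = posterior α − prior α and total failures = posterior β − prior β.
Total across both batches: 33−2=31 clicks, 22−2=20 non-clicks.
Subtract the second batch: 31−13=18 clicks and 20−11=9 non-clicks.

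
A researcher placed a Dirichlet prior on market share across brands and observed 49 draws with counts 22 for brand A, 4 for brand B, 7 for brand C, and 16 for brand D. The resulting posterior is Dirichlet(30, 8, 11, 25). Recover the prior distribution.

Dirichlet(8, 4, 4, 9)

For a Dirichlet(α) prior with multinomial counts c, the posterior is Dirichlet(α + c) componentwise.
Subtract each count from the matching posterior parameter: 30−22=8, 8−4=4, 11−7=4, 25−16=9.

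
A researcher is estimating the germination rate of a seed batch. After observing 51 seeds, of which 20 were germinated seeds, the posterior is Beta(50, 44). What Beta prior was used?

Beta(30, 13)

Under Beta–binomial conjugacy the posterior parameters are (a+s, b+f).
So a = 50 − 20 = 30 and b = 44 − 31 = 13.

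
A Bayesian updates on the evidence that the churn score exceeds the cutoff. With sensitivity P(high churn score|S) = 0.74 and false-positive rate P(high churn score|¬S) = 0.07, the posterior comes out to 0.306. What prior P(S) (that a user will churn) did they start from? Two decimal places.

Bayes' rule in odds form gives O(S|E) = O(S)·[P(E|S)/P(E|¬S)], hence O(S) = O(S|E)/LR.
Posterior odds = 0.306/(1−0.306) = 0.4409. LR = 0.74/0.07 = 10.5714.
Prior odds = 0.4409/10.5714 = 0.0417, so P(S) = 0.0417/(1+0.0417) ≈ 0.04.

P(S) = 0.04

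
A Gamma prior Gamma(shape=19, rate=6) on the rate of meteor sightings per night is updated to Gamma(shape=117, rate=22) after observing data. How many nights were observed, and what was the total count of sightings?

A Gamma(α, β) prior (rate parametrization) on a Poisson rate with n observations summing to S gives posterior Gamma(α+S, β+n).
Matching: Σxᵢ = 117 − 19 = 98 and n = 22 − 6 = 16.

n = 16 nights with total 98 sightings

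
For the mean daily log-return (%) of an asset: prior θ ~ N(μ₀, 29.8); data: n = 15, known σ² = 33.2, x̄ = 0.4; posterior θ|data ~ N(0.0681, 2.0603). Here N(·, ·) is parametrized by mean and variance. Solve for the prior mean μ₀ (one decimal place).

μ₀ = -4.4

The posterior mean is a precision-weighted average: μ_n = (τ₀μ₀ + τ_data·x̄)/(τ₀+τ_data), with τ₀=1/σ₀² and τ_data=n/σ².
Here τ₀ = 1/29.8 = 0.033557 and τ_data = 15/33.2 = 0.451807, so τ_n = 0.485364.
Rearranging for μ₀: μ₀ = (μ_n·τ_n − τ_data·x̄)/τ₀ = (0.0681·0.485364 − 0.451807·0.4) / 0.033557 = -0.147670/0.033557 ≈ -4.4.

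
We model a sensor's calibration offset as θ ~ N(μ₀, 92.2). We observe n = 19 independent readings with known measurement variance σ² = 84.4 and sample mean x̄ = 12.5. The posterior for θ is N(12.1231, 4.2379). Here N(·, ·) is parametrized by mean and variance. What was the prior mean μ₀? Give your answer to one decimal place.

With known observation variance, the Normal–Normal posterior has precision τ_n = τ₀ + n/σ² and mean μ_n = (τ₀μ₀ + (n/σ²)x̄)/τ_n.
Here τ₀ = 1/92.2 = 0.010846 and τ_data = 19/84.4 = 0.225118, so τ_n = 0.235964.
Rearranging for μ₀: μ₀ = (μ_n·τ_n − τ_data·x̄)/τ₀ = (12.1231·0.235964 − 0.225118·12.5) / 0.010846 = 0.046640/0.010846 ≈ 4.3.

μ₀ = 4.3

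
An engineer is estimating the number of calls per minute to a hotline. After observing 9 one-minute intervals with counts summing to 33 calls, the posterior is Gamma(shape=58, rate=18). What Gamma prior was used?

Gamma(shape=25, rate=9)

A Gamma(α, β) prior (rate parametrization) on a Poisson rate with n observations summing to S gives posterior Gamma(α+S, β+n).
So α = 58 − 33 = 25 and β = 18 − 9 = 9.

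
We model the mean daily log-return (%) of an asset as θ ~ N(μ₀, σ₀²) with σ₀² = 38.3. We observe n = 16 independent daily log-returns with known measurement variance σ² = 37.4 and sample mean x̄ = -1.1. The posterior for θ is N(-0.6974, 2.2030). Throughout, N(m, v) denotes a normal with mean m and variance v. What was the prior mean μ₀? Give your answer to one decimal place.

μ₀ = 5.9

The posterior mean is a precision-weighted average: μ_n = (τ₀μ₀ + τ_data·x̄)/(τ₀+τ_data), with τ₀=1/σ₀² and τ_data=n/σ².
Here τ₀ = 1/38.3 = 0.026110 and τ_data = 16/37.4 = 0.427807, so τ_n = 0.453917.
Rearranging for μ₀: μ₀ = (μ_n·τ_n − τ_data·x̄)/τ₀ = (-0.6974·0.453917 − 0.427807·-1.1) / 0.026110 = 0.154026/0.026110 ≈ 5.9.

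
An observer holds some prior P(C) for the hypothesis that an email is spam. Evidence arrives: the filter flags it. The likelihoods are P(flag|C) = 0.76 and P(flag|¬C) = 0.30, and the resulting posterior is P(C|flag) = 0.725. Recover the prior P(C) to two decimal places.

Bayes' rule in odds form gives O(C|E) = O(C)·[P(E|C)/P(E|¬C)], hence O(C) = O(C|E)/LR.
Posterior odds = 0.725/(1−0.725) = 2.6364. LR = 0.76/0.30 = 2.5333.
Prior odds = 2.6364/2.5333 = 1.0407, so P(C) = 1.0407/(1+1.0407) ≈ 0.51.

P(C) = 0.51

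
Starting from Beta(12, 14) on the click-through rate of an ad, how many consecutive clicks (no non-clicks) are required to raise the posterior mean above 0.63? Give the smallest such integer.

k = 12

After k clicks and 0 non-clicks the posterior is Beta(12+k, 14), with mean (12+k)/(12+14+k).
Set (12+k)/(26+k) > 0.63 and solve: k > (0.63·26 − 12)/(1 − 0.63) = 11.838.
The smallest integer exceeding 11.838 is 12.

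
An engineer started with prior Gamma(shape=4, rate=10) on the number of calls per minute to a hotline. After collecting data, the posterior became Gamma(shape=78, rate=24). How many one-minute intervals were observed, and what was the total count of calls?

n = 14 one-minute intervals with total 74 calls

A Gamma(α, β) prior (rate parametrization) on a Poisson rate with n observations summing to S gives posterior Gamma(α+S, β+n).
Matching: Σxᵢ = 78 − 4 = 74 and n = 24 − 10 = 14.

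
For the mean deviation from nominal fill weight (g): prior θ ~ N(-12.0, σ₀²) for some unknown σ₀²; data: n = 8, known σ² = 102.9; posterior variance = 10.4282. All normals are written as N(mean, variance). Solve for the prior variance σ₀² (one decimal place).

Posterior precision equals prior precision plus data precision: 1/σ_n² = 1/σ₀² + n/σ².
So 1/σ₀² = 1/10.4282 − 8/102.9 = 0.095894 − 0.077745 = 0.018149.
Hence σ₀² = 1/0.018149 ≈ 55.1.

σ₀² = 55.1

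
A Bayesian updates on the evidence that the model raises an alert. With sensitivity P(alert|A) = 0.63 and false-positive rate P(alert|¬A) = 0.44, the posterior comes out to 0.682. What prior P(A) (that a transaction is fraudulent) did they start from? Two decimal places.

Bayes' rule in odds form gives O(A|E) = O(A)·[P(E|A)/P(E|¬A)], hence O(A) = O(A|E)/LR.
Posterior odds = 0.682/(1−0.682) = 2.1447. LR = 0.63/0.44 = 1.4318.
Prior odds = 2.1447/1.4318 = 1.4979, so P(A) = 1.4979/(1+1.4979) ≈ 0.60.

P(A) = 0.60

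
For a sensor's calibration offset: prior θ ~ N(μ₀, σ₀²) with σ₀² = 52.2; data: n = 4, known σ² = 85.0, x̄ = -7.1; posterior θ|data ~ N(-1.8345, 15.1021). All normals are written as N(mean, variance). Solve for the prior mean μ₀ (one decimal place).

μ₀ = 11.1

The posterior mean is a precision-weighted average: μ_n = (τ₀μ₀ + τ_data·x̄)/(τ₀+τ_data), with τ₀=1/σ₀² and τ_data=n/σ².
Here τ₀ = 1/52.2 = 0.019157 and τ_data = 4/85.0 = 0.047059, so τ_n = 0.066216.
Rearranging for μ₀: μ₀ = (μ_n·τ_n − τ_data·x̄)/τ₀ = (-1.8345·0.066216 − 0.047059·-7.1) / 0.019157 = 0.212646/0.019157 ≈ 11.1.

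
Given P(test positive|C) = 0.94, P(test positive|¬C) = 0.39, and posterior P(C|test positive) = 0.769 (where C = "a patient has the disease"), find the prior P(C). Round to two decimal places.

Bayes' rule in odds form gives O(C|E) = O(C)·[P(E|C)/P(E|¬C)], hence O(C) = O(C|E)/LR.
Posterior odds = 0.769/(1−0.769) = 3.3290. LR = 0.94/0.39 = 2.4103.
Prior odds = 3.3290/2.4103 = 1.3812, so P(C) = 1.3812/(1+1.3812) ≈ 0.58.

P(C) = 0.58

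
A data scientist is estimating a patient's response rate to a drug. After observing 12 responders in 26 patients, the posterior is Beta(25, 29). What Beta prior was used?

Beta(13, 15)

A Beta(a, b) prior with s successes and f failures in binomial data gives a Beta(a+s, b+f) posterior.
Subtract the data counts: 25−12=13, 29−14=15.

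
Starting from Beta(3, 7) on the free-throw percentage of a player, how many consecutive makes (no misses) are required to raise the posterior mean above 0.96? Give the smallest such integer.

k = 166

After k makes and 0 misses the posterior is Beta(3+k, 7), with mean (3+k)/(3+7+k).
Set (3+k)/(10+k) > 0.96 and solve: k > (0.96·10 − 3)/(1 − 0.96) = 165.000.
The smallest integer exceeding 165.000 is 166.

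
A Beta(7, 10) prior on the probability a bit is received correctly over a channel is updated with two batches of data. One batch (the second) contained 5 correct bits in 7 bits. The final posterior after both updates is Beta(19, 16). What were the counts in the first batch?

Sequential conjugate updates are equivalent to a single update on the pooled data, so total successes = posterior α − prior α and total failures = posterior β − prior β.
Total across both batches: 19−7=12 correct bits, 16−10=6 errors.
Subtract the second batch: 12−5=7 correct bits and 6−2=4 errors.

7 correct bits and 4 errors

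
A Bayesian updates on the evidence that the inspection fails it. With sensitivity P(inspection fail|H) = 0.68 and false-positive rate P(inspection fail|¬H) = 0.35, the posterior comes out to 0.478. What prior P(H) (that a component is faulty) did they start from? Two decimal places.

P(H) = 0.32

Bayes' rule in odds form gives O(H|E) = O(H)·[P(E|H)/P(E|¬H)], hence O(H) = O(H|E)/LR.
Posterior odds = 0.478/(1−0.478) = 0.9157. LR = 0.68/0.35 = 1.9429.
Prior odds = 0.9157/1.9429 = 0.4713, so P(H) = 0.4713/(1+0.4713) ≈ 0.32.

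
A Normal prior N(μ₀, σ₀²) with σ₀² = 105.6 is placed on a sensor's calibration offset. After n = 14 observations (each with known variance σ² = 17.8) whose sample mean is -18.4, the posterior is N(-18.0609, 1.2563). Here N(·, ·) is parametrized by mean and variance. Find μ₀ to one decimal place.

The posterior mean is a precision-weighted average: μ_n = (τ₀μ₀ + τ_data·x̄)/(τ₀+τ_data), with τ₀=1/σ₀² and τ_data=n/σ².
Here τ₀ = 1/105.6 = 0.009470 and τ_data = 14/17.8 = 0.786517, so τ_n = 0.795987.
Rearranging for μ₀: μ₀ = (μ_n·τ_n − τ_data·x̄)/τ₀ = (-18.0609·0.795987 − 0.786517·-18.4) / 0.009470 = 0.095671/0.009470 ≈ 10.1.

μ₀ = 10.1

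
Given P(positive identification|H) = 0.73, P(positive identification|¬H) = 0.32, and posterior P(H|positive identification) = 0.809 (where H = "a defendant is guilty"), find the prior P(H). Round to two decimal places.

P(H) = 0.65

In odds form, posterior odds = prior odds × likelihood ratio, so prior odds = posterior odds ÷ LR.
Posterior odds = 0.809/(1−0.809) = 4.2356. LR = 0.73/0.32 = 2.2812.
Prior odds = 4.2356/2.2812 = 1.8567, so P(H) = 1.8567/(1+1.8567) ≈ 0.65.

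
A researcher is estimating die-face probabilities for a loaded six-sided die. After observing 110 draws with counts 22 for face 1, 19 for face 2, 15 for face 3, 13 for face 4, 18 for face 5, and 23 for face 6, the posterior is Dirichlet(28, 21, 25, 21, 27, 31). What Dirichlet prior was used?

Dirichlet(6, 2, 10, 8, 9, 8)

For a Dirichlet(α) prior with multinomial counts c, the posterior is Dirichlet(α + c) componentwise.
Subtract each count from the matching posterior parameter: 28−22=6, 21−19=2, 25−15=10, 21−13=8, 27−18=9, 31−23=8.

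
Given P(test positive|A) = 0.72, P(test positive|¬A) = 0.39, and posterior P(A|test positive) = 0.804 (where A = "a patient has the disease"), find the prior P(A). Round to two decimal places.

In odds form, posterior odds = prior odds × likelihood ratio, so prior odds = posterior odds ÷ LR.
Posterior odds = 0.804/(1−0.804) = 4.1020. LR = 0.72/0.39 = 1.8462.
Prior odds = 4.1020/1.8462 = 2.2219, so P(A) = 2.2219/(1+2.2219) ≈ 0.69.

P(A) = 0.69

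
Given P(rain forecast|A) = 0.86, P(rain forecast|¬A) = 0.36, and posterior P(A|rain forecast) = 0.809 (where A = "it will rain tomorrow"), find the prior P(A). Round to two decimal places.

P(A) = 0.64

In odds form, posterior odds = prior odds × likelihood ratio, so prior odds = posterior odds ÷ LR.
Posterior odds = 0.809/(1−0.809) = 4.2356. LR = 0.86/0.36 = 2.3889.
Prior odds = 4.2356/2.3889 = 1.7730, so P(A) = 1.7730/(1+1.7730) ≈ 0.64.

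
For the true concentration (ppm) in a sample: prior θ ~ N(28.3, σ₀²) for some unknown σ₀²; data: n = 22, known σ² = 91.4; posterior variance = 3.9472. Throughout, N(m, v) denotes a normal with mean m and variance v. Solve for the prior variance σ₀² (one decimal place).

σ₀² = 79.1

For the Normal–Normal model with known σ², precisions add: τ_n = τ₀ + n/σ².
So 1/σ₀² = 1/3.9472 − 22/91.4 = 0.253344 − 0.240700 = 0.012644.
Hence σ₀² = 1/0.012644 ≈ 79.1.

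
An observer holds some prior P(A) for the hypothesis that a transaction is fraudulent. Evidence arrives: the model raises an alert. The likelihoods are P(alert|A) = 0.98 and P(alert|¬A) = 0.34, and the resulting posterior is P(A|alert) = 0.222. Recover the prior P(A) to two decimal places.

P(A) = 0.09

In odds form, posterior odds = prior odds × likelihood ratio, so prior odds = posterior odds ÷ LR.
Posterior odds = 0.222/(1−0.222) = 0.2853. LR = 0.98/0.34 = 2.8824.
Prior odds = 0.2853/2.8824 = 0.0990, so P(A) = 0.0990/(1+0.0990) ≈ 0.09.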